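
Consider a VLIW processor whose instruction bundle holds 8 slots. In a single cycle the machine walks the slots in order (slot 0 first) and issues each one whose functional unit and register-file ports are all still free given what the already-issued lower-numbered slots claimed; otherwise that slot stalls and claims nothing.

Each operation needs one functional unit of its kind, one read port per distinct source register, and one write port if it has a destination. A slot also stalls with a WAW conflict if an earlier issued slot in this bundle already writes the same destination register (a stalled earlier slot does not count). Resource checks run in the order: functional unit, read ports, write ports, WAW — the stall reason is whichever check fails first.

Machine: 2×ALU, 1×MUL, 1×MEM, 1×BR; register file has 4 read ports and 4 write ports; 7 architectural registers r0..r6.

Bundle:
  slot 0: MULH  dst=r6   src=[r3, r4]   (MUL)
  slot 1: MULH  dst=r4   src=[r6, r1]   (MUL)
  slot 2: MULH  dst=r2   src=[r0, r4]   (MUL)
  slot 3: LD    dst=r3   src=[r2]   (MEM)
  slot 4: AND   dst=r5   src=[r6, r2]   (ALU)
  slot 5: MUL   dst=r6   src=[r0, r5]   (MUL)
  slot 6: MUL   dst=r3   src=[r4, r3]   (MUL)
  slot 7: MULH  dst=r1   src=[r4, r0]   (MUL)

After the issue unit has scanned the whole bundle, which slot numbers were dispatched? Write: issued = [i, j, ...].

issued = [0, 3]

#0 MUL src=r3,r4 dispatched  <A:2 Mu:0 Ld:1 B:1 rd:2 wr:3>
#1 MUL src=r6,r1 held:FU  <A:2 Mu:0 Ld:1 B:1 rd:2 wr:3>
#2 MUL src=r0,r4 held:FU  <A:2 Mu:0 Ld:1 B:1 rd:2 wr:3>
#3 MEM src=r2 dispatched  <A:2 Mu:0 Ld:0 B:1 rd:1 wr:2>
#4 ALU src=r6,r2 held:RD_PORT  <A:2 Mu:0 Ld:0 B:1 rd:1 wr:2>
#5 MUL src=r0,r5 held:FU  <A:2 Mu:0 Ld:0 B:1 rd:1 wr:2>
#6 MUL src=r4,r3 held:FU  <A:2 Mu:0 Ld:0 B:1 rd:1 wr:2>
#7 MUL src=r4,r0 held:FU  <A:2 Mu:0 Ld:0 B:1 rd:1 wr:2>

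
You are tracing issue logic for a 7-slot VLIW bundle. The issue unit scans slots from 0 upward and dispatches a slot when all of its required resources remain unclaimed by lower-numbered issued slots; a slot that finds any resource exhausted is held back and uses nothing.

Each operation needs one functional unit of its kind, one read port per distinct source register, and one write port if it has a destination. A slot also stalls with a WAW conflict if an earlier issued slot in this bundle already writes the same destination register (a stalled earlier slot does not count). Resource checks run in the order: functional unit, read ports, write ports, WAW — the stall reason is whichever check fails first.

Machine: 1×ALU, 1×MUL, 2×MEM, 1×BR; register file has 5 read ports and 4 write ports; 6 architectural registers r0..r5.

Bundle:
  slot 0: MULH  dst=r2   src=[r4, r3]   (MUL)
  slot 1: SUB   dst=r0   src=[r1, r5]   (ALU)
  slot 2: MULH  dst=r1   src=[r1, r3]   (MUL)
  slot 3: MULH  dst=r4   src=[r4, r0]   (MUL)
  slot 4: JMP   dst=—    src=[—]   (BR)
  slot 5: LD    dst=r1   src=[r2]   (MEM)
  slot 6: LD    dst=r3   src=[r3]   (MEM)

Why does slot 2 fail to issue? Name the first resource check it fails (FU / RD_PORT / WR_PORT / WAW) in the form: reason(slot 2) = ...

reason(slot 2) = FU

  0. MUL→r2 ⇒ go  {1A/0Mu/2Ld/1B | 3r 3w}
  1. ALU→r0 ⇒ go  {0A/0Mu/2Ld/1B | 1r 2w}
  2. MUL→r1 ⇒ no(FU)  {0A/0Mu/2Ld/1B | 1r 2w}
  3. MUL→r4 ⇒ no(FU)  {0A/0Mu/2Ld/1B | 1r 2w}
  4. BR ⇒ go  {0A/0Mu/2Ld/0B | 1r 2w}
  5. MEM→r1 ⇒ go  {0A/0Mu/1Ld/0B | 0r 1w}
  6. MEM→r3 ⇒ no(RD_PORT)  {0A/0Mu/1Ld/0B | 0r 1w}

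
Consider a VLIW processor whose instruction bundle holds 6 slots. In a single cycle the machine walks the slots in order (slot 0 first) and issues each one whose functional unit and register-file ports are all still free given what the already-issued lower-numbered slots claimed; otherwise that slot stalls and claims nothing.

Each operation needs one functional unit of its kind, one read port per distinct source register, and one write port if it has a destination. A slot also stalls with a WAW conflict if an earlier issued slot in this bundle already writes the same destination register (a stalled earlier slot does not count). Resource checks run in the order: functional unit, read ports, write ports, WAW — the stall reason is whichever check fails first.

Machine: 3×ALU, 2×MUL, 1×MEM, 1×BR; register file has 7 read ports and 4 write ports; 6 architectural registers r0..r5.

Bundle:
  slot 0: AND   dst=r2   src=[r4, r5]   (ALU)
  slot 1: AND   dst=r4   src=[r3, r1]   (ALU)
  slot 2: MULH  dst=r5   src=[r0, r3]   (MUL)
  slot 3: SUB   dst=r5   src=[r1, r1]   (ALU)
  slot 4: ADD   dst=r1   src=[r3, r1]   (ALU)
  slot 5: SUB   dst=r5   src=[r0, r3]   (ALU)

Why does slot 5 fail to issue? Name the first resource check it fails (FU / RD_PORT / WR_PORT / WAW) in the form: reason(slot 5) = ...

slot 0 (ALU): ISSUE — free A2,Mu2,Ld1,B1 rp5 wp3
slot 1 (ALU): ISSUE — free A1,Mu2,Ld1,B1 rp3 wp2
slot 2 (MUL): ISSUE — free A1,Mu1,Ld1,B1 rp1 wp1
slot 3 (ALU): stall WAW — free A1,Mu1,Ld1,B1 rp1 wp1
slot 4 (ALU): stall RD_PORT — free A1,Mu1,Ld1,B1 rp1 wp1
slot 5 (ALU): stall RD_PORT — free A1,Mu1,Ld1,B1 rp1 wp1

reason(slot 5) = RD_PORT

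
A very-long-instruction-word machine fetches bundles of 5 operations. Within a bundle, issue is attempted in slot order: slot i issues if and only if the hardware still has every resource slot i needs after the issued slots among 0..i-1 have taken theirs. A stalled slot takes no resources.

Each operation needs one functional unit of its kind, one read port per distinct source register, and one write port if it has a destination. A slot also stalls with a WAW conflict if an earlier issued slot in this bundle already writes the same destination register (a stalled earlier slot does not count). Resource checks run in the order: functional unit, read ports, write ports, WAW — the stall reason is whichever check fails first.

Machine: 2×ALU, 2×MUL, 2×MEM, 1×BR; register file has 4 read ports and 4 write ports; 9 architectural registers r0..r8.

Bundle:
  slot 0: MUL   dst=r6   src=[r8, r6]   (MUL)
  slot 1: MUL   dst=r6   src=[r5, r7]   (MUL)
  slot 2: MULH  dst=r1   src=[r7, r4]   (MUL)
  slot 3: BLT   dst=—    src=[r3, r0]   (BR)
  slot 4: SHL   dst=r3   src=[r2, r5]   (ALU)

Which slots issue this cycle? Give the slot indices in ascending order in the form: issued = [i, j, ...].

issued = [0, 2]

[0] MUL needs rd=2 wr=1: ok; after: ALU=2 MUL=1 MEM=2 BR=1, R=2, W=3
[1] MUL needs rd=2 wr=1: WAW; after: ALU=2 MUL=1 MEM=2 BR=1, R=2, W=3
[2] MUL needs rd=2 wr=1: ok; after: ALU=2 MUL=0 MEM=2 BR=1, R=0, W=2
[3] BR needs rd=2 wr=0: RD_PORT; after: ALU=2 MUL=0 MEM=2 BR=1, R=0, W=2
[4] ALU needs rd=2 wr=1: RD_PORT; after: ALU=2 MUL=0 MEM=2 BR=1, R=0, W=2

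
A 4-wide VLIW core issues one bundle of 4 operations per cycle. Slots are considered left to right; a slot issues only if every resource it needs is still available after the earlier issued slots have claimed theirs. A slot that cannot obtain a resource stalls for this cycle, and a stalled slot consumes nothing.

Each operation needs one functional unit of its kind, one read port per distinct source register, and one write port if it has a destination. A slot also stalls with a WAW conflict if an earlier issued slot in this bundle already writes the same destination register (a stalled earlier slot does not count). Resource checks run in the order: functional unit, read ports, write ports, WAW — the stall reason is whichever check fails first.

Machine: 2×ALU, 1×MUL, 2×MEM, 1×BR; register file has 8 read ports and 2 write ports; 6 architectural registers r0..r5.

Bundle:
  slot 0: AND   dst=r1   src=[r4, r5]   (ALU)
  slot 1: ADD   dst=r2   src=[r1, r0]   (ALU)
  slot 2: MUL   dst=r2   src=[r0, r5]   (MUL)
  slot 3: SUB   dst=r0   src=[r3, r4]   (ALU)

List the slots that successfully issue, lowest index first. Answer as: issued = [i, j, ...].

slot 0 (ALU): ISSUE — free A1,Mu1,Ld2,B1 rp6 wp1
slot 1 (ALU): ISSUE — free A0,Mu1,Ld2,B1 rp4 wp0
slot 2 (MUL): stall WR_PORT — free A0,Mu1,Ld2,B1 rp4 wp0
slot 3 (ALU): stall FU — free A0,Mu1,Ld2,B1 rp4 wp0

issued = [0, 1]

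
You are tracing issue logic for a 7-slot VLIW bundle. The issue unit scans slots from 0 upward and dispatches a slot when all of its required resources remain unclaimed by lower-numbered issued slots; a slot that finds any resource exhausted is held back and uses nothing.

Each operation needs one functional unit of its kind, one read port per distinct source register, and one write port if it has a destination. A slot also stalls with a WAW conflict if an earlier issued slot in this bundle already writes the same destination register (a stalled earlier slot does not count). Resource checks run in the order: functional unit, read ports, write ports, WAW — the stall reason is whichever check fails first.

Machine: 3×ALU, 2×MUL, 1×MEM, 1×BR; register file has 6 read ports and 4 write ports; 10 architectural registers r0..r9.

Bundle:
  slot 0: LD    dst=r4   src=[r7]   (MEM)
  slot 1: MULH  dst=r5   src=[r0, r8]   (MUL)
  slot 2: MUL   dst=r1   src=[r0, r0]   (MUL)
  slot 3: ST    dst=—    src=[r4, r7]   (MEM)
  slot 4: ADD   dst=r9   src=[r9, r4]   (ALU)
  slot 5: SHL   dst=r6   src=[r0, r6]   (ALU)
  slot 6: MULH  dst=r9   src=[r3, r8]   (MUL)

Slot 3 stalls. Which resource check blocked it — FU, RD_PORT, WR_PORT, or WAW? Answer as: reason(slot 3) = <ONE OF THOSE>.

(0) want 1×MEM +1rd +1wr — yes → AL3|MU2|ME0|BR1|rd5|wr3
(1) want 1×MUL +2rd +1wr — yes → AL3|MU1|ME0|BR1|rd3|wr2
(2) want 1×MUL +1rd +1wr — yes → AL3|MU0|ME0|BR1|rd2|wr1
(3) want 1×MEM +2rd +0wr — FU → AL3|MU0|ME0|BR1|rd2|wr1
(4) want 1×ALU +2rd +1wr — yes → AL2|MU0|ME0|BR1|rd0|wr0
(5) want 1×ALU +2rd +1wr — RD_PORT → AL2|MU0|ME0|BR1|rd0|wr0
(6) want 1×MUL +2rd +1wr — FU → AL2|MU0|ME0|BR1|rd0|wr0

reason(slot 3) = FU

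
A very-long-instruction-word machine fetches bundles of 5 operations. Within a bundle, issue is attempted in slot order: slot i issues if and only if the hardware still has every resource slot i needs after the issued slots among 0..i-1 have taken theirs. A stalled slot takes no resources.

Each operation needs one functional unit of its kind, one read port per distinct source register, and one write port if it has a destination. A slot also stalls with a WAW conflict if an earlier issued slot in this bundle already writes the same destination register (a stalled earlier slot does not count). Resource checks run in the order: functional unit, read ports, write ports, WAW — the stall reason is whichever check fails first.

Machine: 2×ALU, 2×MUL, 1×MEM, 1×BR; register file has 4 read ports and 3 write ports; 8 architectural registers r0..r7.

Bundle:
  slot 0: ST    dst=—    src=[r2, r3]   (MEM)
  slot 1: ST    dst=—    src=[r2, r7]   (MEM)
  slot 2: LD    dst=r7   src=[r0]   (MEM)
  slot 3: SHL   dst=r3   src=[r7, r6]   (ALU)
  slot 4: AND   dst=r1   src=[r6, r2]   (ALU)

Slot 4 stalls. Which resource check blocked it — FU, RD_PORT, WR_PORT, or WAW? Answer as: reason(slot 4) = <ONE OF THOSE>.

[0] MEM needs rd=2 wr=0: ok; after: ALU=2 MUL=2 MEM=0 BR=1, R=2, W=3
[1] MEM needs rd=2 wr=0: FU; after: ALU=2 MUL=2 MEM=0 BR=1, R=2, W=3
[2] MEM needs rd=1 wr=1: FU; after: ALU=2 MUL=2 MEM=0 BR=1, R=2, W=3
[3] ALU needs rd=2 wr=1: ok; after: ALU=1 MUL=2 MEM=0 BR=1, R=0, W=2
[4] ALU needs rd=2 wr=1: RD_PORT; after: ALU=1 MUL=2 MEM=0 BR=1, R=0, W=2

reason(slot 4) = RD_PORT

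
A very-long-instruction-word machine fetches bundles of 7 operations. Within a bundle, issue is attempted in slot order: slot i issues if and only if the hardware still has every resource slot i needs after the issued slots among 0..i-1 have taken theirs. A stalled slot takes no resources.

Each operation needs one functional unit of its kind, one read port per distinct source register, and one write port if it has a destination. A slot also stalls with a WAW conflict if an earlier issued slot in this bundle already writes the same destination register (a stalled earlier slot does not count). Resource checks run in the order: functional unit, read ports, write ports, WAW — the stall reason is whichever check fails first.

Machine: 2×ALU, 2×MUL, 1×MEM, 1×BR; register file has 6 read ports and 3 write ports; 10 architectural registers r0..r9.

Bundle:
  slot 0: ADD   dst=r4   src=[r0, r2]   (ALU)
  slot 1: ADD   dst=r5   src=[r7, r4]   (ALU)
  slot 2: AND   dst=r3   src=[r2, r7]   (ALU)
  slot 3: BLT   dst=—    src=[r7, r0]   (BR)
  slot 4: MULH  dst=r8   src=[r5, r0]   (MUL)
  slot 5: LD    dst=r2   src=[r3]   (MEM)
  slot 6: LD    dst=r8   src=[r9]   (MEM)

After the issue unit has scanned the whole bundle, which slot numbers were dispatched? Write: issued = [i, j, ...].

#0 ALU src=r0,r2 dispatched  <A:1 Mu:2 Ld:1 B:1 rd:4 wr:2>
#1 ALU src=r7,r4 dispatched  <A:0 Mu:2 Ld:1 B:1 rd:2 wr:1>
#2 ALU src=r2,r7 held:FU  <A:0 Mu:2 Ld:1 B:1 rd:2 wr:1>
#3 BR src=r7,r0 dispatched  <A:0 Mu:2 Ld:1 B:0 rd:0 wr:1>
#4 MUL src=r5,r0 held:RD_PORT  <A:0 Mu:2 Ld:1 B:0 rd:0 wr:1>
#5 MEM src=r3 held:RD_PORT  <A:0 Mu:2 Ld:1 B:0 rd:0 wr:1>
#6 MEM src=r9 held:RD_PORT  <A:0 Mu:2 Ld:1 B:0 rd:0 wr:1>

issued = [0, 1, 3]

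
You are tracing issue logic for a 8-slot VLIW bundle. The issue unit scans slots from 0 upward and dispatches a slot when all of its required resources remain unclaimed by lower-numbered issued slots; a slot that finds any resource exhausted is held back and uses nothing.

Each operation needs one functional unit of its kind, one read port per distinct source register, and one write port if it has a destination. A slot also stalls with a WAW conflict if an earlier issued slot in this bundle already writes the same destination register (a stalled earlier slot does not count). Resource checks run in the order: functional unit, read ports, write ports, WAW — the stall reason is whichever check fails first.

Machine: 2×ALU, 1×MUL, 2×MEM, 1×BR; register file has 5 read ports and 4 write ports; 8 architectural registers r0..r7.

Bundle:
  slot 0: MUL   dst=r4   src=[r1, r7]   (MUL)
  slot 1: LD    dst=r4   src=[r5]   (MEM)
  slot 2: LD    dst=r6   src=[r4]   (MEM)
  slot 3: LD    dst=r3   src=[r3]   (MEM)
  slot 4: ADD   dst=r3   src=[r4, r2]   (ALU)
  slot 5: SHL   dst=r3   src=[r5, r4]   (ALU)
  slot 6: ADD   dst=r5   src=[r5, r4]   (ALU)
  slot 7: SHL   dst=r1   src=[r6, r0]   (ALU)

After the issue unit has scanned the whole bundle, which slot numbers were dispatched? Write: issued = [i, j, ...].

issued = [0, 2, 3]

[0] MUL needs rd=2 wr=1: ok; after: ALU=2 MUL=0 MEM=2 BR=1, R=3, W=3
[1] MEM needs rd=1 wr=1: WAW; after: ALU=2 MUL=0 MEM=2 BR=1, R=3, W=3
[2] MEM needs rd=1 wr=1: ok; after: ALU=2 MUL=0 MEM=1 BR=1, R=2, W=2
[3] MEM needs rd=1 wr=1: ok; after: ALU=2 MUL=0 MEM=0 BR=1, R=1, W=1
[4] ALU needs rd=2 wr=1: RD_PORT; after: ALU=2 MUL=0 MEM=0 BR=1, R=1, W=1
[5] ALU needs rd=2 wr=1: RD_PORT; after: ALU=2 MUL=0 MEM=0 BR=1, R=1, W=1
[6] ALU needs rd=2 wr=1: RD_PORT; after: ALU=2 MUL=0 MEM=0 BR=1, R=1, W=1
[7] ALU needs rd=2 wr=1: RD_PORT; after: ALU=2 MUL=0 MEM=0 BR=1, R=1, W=1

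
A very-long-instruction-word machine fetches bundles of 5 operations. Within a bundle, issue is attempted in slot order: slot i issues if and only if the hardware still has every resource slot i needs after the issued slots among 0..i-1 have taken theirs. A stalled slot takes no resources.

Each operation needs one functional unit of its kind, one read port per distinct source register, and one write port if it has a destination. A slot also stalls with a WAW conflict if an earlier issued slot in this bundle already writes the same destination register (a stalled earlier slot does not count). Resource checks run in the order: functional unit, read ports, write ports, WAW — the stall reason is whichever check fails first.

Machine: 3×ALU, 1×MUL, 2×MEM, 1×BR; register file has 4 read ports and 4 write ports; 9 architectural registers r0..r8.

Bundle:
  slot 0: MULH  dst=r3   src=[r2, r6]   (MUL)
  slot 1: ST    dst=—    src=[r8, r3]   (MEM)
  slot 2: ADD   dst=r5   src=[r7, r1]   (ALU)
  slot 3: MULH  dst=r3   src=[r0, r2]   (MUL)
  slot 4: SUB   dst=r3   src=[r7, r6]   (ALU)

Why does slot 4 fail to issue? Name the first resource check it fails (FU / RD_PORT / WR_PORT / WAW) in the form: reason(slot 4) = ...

#0 MUL src=r2,r6 dispatched  <A:3 Mu:0 Ld:2 B:1 rd:2 wr:3>
#1 MEM src=r8,r3 dispatched  <A:3 Mu:0 Ld:1 B:1 rd:0 wr:3>
#2 ALU src=r7,r1 held:RD_PORT  <A:3 Mu:0 Ld:1 B:1 rd:0 wr:3>
#3 MUL src=r0,r2 held:FU  <A:3 Mu:0 Ld:1 B:1 rd:0 wr:3>
#4 ALU src=r7,r6 held:RD_PORT  <A:3 Mu:0 Ld:1 B:1 rd:0 wr:3>

reason(slot 4) = RD_PORT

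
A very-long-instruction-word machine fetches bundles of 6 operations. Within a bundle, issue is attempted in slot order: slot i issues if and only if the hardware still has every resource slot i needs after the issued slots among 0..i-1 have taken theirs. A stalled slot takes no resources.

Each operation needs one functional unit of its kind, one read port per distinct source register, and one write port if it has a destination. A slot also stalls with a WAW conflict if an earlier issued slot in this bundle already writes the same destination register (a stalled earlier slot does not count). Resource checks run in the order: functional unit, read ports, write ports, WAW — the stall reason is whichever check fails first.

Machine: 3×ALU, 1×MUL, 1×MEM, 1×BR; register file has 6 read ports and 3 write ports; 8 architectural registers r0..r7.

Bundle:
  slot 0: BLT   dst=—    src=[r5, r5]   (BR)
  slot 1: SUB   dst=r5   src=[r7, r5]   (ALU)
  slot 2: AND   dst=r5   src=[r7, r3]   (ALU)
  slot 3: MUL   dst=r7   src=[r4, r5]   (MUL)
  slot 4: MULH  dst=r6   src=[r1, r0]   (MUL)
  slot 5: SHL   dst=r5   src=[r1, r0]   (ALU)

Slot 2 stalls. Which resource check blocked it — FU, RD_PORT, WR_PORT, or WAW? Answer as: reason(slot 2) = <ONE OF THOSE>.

reason(slot 2) = WAW

  0. BR ⇒ go  {3A/1Mu/1Ld/0B | 5r 3w}
  1. ALU→r5 ⇒ go  {2A/1Mu/1Ld/0B | 3r 2w}
  2. ALU→r5 ⇒ no(WAW)  {2A/1Mu/1Ld/0B | 3r 2w}
  3. MUL→r7 ⇒ go  {2A/0Mu/1Ld/0B | 1r 1w}
  4. MUL→r6 ⇒ no(FU)  {2A/0Mu/1Ld/0B | 1r 1w}
  5. ALU→r5 ⇒ no(RD_PORT)  {2A/0Mu/1Ld/0B | 1r 1w}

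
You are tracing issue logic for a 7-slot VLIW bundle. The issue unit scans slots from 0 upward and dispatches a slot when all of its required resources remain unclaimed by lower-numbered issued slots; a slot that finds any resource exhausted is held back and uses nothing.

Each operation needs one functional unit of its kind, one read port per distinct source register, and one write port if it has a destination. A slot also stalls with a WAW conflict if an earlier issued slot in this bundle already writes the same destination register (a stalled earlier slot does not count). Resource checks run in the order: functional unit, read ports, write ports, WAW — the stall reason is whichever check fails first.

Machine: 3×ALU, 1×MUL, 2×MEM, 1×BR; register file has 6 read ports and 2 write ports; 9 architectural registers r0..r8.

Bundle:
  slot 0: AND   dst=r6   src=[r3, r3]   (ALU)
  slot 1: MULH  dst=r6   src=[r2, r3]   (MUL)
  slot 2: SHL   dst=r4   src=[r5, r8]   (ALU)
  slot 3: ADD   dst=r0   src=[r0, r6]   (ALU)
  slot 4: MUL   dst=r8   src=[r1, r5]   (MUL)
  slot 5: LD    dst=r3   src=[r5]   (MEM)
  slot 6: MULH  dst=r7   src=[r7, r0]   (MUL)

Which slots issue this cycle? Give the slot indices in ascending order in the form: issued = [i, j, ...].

(0) want 1×ALU +1rd +1wr — yes → AL2|MU1|ME2|BR1|rd5|wr1
(1) want 1×MUL +2rd +1wr — WAW → AL2|MU1|ME2|BR1|rd5|wr1
(2) want 1×ALU +2rd +1wr — yes → AL1|MU1|ME2|BR1|rd3|wr0
(3) want 1×ALU +2rd +1wr — WR_PORT → AL1|MU1|ME2|BR1|rd3|wr0
(4) want 1×MUL +2rd +1wr — WR_PORT → AL1|MU1|ME2|BR1|rd3|wr0
(5) want 1×MEM +1rd +1wr — WR_PORT → AL1|MU1|ME2|BR1|rd3|wr0
(6) want 1×MUL +2rd +1wr — WR_PORT → AL1|MU1|ME2|BR1|rd3|wr0

issued = [0, 2]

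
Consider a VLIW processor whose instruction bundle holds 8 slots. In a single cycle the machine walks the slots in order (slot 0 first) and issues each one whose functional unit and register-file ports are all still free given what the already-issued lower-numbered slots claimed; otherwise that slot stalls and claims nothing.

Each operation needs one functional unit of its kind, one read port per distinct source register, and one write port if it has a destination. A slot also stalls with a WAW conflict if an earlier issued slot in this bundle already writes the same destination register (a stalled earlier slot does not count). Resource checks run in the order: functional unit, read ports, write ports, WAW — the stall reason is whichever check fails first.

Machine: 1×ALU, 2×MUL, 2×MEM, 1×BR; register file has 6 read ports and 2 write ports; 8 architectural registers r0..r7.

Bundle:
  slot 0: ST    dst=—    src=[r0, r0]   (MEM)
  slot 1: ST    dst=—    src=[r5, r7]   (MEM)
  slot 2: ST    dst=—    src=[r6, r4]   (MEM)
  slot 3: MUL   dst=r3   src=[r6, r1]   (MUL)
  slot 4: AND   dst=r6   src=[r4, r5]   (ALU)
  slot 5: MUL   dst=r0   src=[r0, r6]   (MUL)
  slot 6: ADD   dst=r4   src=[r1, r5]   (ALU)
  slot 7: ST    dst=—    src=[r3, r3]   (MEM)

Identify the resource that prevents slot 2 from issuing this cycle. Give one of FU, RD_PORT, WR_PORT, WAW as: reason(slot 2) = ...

slot 0 (MEM): ISSUE — free A1,Mu2,Ld1,B1 rp5 wp2
slot 1 (MEM): ISSUE — free A1,Mu2,Ld0,B1 rp3 wp2
slot 2 (MEM): stall FU — free A1,Mu2,Ld0,B1 rp3 wp2
slot 3 (MUL): ISSUE — free A1,Mu1,Ld0,B1 rp1 wp1
slot 4 (ALU): stall RD_PORT — free A1,Mu1,Ld0,B1 rp1 wp1
slot 5 (MUL): stall RD_PORT — free A1,Mu1,Ld0,B1 rp1 wp1
slot 6 (ALU): stall RD_PORT — free A1,Mu1,Ld0,B1 rp1 wp1
slot 7 (MEM): stall FU — free A1,Mu1,Ld0,B1 rp1 wp1

reason(slot 2) = FU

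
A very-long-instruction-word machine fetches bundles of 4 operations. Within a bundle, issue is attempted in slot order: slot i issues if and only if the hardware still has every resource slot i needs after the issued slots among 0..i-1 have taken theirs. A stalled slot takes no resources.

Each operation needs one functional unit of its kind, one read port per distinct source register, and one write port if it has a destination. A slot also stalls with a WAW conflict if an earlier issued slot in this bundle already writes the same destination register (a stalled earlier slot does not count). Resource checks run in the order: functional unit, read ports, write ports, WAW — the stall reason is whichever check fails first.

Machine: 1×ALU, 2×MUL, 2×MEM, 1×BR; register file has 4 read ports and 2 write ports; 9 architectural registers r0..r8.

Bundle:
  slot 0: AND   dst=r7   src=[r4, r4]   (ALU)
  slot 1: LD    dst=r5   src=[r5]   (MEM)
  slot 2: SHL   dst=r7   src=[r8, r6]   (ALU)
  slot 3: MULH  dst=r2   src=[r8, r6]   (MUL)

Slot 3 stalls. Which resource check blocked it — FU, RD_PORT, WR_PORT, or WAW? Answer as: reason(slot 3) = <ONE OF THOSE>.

[0] ALU needs rd=1 wr=1: ok; after: ALU=0 MUL=2 MEM=2 BR=1, R=3, W=1
[1] MEM needs rd=1 wr=1: ok; after: ALU=0 MUL=2 MEM=1 BR=1, R=2, W=0
[2] ALU needs rd=2 wr=1: FU; after: ALU=0 MUL=2 MEM=1 BR=1, R=2, W=0
[3] MUL needs rd=2 wr=1: WR_PORT; after: ALU=0 MUL=2 MEM=1 BR=1, R=2, W=0

reason(slot 3) = WR_PORT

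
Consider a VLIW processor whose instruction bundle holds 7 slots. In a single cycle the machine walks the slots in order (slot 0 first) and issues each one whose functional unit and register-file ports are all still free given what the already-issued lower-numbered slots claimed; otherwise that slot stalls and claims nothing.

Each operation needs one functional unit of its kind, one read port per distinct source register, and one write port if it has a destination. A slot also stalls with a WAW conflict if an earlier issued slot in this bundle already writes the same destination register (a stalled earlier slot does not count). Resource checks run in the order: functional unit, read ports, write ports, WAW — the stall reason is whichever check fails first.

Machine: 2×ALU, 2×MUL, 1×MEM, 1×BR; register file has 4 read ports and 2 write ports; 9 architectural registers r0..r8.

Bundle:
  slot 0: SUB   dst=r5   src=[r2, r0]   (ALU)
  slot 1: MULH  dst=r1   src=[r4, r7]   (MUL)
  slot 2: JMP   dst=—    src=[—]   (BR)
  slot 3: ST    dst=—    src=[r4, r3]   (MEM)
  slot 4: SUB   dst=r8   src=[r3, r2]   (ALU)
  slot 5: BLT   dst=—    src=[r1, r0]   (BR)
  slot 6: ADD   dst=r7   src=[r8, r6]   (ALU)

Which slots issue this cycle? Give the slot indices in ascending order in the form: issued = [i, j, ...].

(0) want 1×ALU +2rd +1wr — yes → AL1|MU2|ME1|BR1|rd2|wr1
(1) want 1×MUL +2rd +1wr — yes → AL1|MU1|ME1|BR1|rd0|wr0
(2) want 1×BR +0rd +0wr — yes → AL1|MU1|ME1|BR0|rd0|wr0
(3) want 1×MEM +2rd +0wr — RD_PORT → AL1|MU1|ME1|BR0|rd0|wr0
(4) want 1×ALU +2rd +1wr — RD_PORT → AL1|MU1|ME1|BR0|rd0|wr0
(5) want 1×BR +2rd +0wr — FU → AL1|MU1|ME1|BR0|rd0|wr0
(6) want 1×ALU +2rd +1wr — RD_PORT → AL1|MU1|ME1|BR0|rd0|wr0

issued = [0, 1, 2]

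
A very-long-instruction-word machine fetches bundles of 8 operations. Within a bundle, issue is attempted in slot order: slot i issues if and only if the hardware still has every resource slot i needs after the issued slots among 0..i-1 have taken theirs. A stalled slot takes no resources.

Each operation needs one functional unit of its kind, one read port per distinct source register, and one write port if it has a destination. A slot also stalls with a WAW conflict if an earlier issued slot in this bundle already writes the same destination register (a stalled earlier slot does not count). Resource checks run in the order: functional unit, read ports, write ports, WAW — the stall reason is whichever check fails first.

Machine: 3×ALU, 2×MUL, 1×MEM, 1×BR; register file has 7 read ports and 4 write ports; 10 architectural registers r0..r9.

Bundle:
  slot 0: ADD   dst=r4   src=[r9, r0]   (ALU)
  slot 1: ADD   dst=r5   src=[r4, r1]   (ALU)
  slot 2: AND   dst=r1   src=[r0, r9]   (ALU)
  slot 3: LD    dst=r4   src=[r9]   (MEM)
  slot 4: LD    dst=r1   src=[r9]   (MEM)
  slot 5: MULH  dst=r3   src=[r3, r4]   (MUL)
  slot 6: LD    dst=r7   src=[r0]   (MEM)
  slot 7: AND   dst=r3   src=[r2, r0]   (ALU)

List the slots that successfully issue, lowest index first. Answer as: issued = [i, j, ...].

issued = [0, 1, 2, 6]

  0. ALU→r4 ⇒ go  {2A/2Mu/1Ld/1B | 5r 3w}
  1. ALU→r5 ⇒ go  {1A/2Mu/1Ld/1B | 3r 2w}
  2. ALU→r1 ⇒ go  {0A/2Mu/1Ld/1B | 1r 1w}
  3. MEM→r4 ⇒ no(WAW)  {0A/2Mu/1Ld/1B | 1r 1w}
  4. MEM→r1 ⇒ no(WAW)  {0A/2Mu/1Ld/1B | 1r 1w}
  5. MUL→r3 ⇒ no(RD_PORT)  {0A/2Mu/1Ld/1B | 1r 1w}
  6. MEM→r7 ⇒ go  {0A/2Mu/0Ld/1B | 0r 0w}
  7. ALU→r3 ⇒ no(FU)  {0A/2Mu/0Ld/1B | 0r 0w}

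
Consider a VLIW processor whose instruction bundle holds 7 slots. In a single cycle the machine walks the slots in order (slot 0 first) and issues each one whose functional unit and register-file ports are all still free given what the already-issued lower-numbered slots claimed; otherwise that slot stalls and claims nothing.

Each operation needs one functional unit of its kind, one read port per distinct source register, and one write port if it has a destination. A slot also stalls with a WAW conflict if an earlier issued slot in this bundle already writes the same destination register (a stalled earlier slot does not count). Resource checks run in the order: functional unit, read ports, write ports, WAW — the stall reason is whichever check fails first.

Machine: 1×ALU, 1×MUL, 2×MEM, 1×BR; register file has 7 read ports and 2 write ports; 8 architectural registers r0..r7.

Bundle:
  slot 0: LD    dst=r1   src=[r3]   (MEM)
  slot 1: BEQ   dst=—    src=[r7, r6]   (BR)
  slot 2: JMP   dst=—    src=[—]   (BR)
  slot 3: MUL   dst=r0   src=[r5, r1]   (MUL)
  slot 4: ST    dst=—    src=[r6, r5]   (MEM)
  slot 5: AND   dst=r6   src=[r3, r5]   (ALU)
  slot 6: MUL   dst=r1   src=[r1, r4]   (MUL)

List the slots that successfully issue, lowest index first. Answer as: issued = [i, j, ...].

issued = [0, 1, 3, 4]

[0] MEM needs rd=1 wr=1: ok; after: ALU=1 MUL=1 MEM=1 BR=1, R=6, W=1
[1] BR needs rd=2 wr=0: ok; after: ALU=1 MUL=1 MEM=1 BR=0, R=4, W=1
[2] BR needs rd=0 wr=0: FU; after: ALU=1 MUL=1 MEM=1 BR=0, R=4, W=1
[3] MUL needs rd=2 wr=1: ok; after: ALU=1 MUL=0 MEM=1 BR=0, R=2, W=0
[4] MEM needs rd=2 wr=0: ok; after: ALU=1 MUL=0 MEM=0 BR=0, R=0, W=0
[5] ALU needs rd=2 wr=1: RD_PORT; after: ALU=1 MUL=0 MEM=0 BR=0, R=0, W=0
[6] MUL needs rd=2 wr=1: FU; after: ALU=1 MUL=0 MEM=0 BR=0, R=0, W=0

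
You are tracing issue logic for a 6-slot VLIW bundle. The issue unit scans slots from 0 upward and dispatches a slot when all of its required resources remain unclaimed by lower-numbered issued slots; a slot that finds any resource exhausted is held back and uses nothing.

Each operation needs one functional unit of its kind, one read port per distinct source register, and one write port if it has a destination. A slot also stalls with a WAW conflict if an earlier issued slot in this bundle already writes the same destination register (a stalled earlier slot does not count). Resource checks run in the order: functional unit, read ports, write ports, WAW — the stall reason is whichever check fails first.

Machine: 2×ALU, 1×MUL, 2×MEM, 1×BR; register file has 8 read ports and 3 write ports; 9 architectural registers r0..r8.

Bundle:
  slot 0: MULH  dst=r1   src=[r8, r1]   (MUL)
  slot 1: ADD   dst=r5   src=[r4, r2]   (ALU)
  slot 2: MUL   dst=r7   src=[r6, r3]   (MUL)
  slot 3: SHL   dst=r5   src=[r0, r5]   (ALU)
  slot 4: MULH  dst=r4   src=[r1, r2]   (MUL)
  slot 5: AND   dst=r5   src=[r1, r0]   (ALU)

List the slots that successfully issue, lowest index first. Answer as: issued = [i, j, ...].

(0) want 1×MUL +2rd +1wr — yes → AL2|MU0|ME2|BR1|rd6|wr2
(1) want 1×ALU +2rd +1wr — yes → AL1|MU0|ME2|BR1|rd4|wr1
(2) want 1×MUL +2rd +1wr — FU → AL1|MU0|ME2|BR1|rd4|wr1
(3) want 1×ALU +2rd +1wr — WAW → AL1|MU0|ME2|BR1|rd4|wr1
(4) want 1×MUL +2rd +1wr — FU → AL1|MU0|ME2|BR1|rd4|wr1
(5) want 1×ALU +2rd +1wr — WAW → AL1|MU0|ME2|BR1|rd4|wr1

issued = [0, 1]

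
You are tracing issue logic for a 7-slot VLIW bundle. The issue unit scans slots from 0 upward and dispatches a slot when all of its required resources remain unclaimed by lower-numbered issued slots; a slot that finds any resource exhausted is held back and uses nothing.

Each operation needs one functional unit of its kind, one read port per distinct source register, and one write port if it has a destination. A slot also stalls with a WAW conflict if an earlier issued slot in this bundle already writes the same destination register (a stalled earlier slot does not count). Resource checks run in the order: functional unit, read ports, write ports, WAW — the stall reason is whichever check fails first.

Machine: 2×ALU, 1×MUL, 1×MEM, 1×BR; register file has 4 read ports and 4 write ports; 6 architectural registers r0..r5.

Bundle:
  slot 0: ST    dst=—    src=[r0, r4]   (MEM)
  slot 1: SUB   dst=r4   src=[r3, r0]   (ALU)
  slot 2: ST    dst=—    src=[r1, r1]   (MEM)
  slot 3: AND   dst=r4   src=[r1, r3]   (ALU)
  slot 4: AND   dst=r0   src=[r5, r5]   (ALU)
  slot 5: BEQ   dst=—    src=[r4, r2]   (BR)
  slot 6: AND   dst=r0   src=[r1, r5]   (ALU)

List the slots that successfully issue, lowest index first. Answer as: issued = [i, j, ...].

slot 0 (MEM): ISSUE — free A2,Mu1,Ld0,B1 rp2 wp4
slot 1 (ALU): ISSUE — free A1,Mu1,Ld0,B1 rp0 wp3
slot 2 (MEM): stall FU — free A1,Mu1,Ld0,B1 rp0 wp3
slot 3 (ALU): stall RD_PORT — free A1,Mu1,Ld0,B1 rp0 wp3
slot 4 (ALU): stall RD_PORT — free A1,Mu1,Ld0,B1 rp0 wp3
slot 5 (BR): stall RD_PORT — free A1,Mu1,Ld0,B1 rp0 wp3
slot 6 (ALU): stall RD_PORT — free A1,Mu1,Ld0,B1 rp0 wp3

issued = [0, 1]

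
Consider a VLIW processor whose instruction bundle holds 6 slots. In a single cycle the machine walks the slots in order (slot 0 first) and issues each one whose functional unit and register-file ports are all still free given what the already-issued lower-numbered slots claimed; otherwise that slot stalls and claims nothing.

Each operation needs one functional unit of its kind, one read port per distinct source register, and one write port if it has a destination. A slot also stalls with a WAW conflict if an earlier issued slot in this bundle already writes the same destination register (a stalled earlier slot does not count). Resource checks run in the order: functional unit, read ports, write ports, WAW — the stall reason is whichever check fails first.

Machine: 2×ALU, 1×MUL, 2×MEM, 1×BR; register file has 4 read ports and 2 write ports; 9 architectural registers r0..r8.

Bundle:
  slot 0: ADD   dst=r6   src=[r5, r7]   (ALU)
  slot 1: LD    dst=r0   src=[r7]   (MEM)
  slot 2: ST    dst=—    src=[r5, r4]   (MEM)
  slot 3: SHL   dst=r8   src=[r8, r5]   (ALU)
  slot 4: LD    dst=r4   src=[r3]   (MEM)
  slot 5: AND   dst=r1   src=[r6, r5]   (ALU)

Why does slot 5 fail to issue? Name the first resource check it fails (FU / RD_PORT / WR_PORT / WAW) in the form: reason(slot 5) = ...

  0. ALU→r6 ⇒ go  {1A/1Mu/2Ld/1B | 2r 1w}
  1. MEM→r0 ⇒ go  {1A/1Mu/1Ld/1B | 1r 0w}
  2. MEM ⇒ no(RD_PORT)  {1A/1Mu/1Ld/1B | 1r 0w}
  3. ALU→r8 ⇒ no(RD_PORT)  {1A/1Mu/1Ld/1B | 1r 0w}
  4. MEM→r4 ⇒ no(WR_PORT)  {1A/1Mu/1Ld/1B | 1r 0w}
  5. ALU→r1 ⇒ no(RD_PORT)  {1A/1Mu/1Ld/1B | 1r 0w}

reason(slot 5) = RD_PORT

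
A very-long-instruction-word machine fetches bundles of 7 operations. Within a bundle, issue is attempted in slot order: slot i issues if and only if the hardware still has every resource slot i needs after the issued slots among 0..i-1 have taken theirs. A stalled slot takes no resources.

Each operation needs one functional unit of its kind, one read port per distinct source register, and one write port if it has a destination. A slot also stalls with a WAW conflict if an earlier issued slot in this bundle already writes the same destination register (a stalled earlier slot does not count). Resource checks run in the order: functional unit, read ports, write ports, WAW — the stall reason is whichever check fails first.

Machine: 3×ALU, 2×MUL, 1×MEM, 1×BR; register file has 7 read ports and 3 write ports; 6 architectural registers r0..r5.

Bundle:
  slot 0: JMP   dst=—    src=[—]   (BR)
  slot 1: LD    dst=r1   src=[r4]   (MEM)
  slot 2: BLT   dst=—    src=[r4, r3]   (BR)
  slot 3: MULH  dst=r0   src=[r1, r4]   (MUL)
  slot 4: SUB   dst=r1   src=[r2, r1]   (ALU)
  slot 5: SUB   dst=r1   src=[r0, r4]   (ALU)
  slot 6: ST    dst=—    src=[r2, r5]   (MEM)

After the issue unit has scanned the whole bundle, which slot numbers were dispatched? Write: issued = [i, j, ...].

#0 BR src=- dispatched  <A:3 Mu:2 Ld:1 B:0 rd:7 wr:3>
#1 MEM src=r4 dispatched  <A:3 Mu:2 Ld:0 B:0 rd:6 wr:2>
#2 BR src=r4,r3 held:FU  <A:3 Mu:2 Ld:0 B:0 rd:6 wr:2>
#3 MUL src=r1,r4 dispatched  <A:3 Mu:1 Ld:0 B:0 rd:4 wr:1>
#4 ALU src=r2,r1 held:WAW  <A:3 Mu:1 Ld:0 B:0 rd:4 wr:1>
#5 ALU src=r0,r4 held:WAW  <A:3 Mu:1 Ld:0 B:0 rd:4 wr:1>
#6 MEM src=r2,r5 held:FU  <A:3 Mu:1 Ld:0 B:0 rd:4 wr:1>

issued = [0, 1, 3]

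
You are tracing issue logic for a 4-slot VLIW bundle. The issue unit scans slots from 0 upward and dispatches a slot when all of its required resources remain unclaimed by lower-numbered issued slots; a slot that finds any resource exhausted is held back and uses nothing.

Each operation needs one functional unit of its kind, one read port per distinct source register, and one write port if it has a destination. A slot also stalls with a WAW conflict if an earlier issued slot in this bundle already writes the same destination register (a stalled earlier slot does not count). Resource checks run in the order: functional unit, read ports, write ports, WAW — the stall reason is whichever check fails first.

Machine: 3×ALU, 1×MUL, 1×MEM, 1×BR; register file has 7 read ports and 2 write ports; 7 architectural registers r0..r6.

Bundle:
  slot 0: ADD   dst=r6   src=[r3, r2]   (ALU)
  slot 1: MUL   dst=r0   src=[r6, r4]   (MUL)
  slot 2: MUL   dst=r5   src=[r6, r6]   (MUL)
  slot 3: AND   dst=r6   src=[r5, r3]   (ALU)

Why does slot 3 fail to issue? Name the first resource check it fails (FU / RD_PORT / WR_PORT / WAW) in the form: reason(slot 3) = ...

(0) want 1×ALU +2rd +1wr — yes → AL2|MU1|ME1|BR1|rd5|wr1
(1) want 1×MUL +2rd +1wr — yes → AL2|MU0|ME1|BR1|rd3|wr0
(2) want 1×MUL +1rd +1wr — FU → AL2|MU0|ME1|BR1|rd3|wr0
(3) want 1×ALU +2rd +1wr — WR_PORT → AL2|MU0|ME1|BR1|rd3|wr0

reason(slot 3) = WR_PORT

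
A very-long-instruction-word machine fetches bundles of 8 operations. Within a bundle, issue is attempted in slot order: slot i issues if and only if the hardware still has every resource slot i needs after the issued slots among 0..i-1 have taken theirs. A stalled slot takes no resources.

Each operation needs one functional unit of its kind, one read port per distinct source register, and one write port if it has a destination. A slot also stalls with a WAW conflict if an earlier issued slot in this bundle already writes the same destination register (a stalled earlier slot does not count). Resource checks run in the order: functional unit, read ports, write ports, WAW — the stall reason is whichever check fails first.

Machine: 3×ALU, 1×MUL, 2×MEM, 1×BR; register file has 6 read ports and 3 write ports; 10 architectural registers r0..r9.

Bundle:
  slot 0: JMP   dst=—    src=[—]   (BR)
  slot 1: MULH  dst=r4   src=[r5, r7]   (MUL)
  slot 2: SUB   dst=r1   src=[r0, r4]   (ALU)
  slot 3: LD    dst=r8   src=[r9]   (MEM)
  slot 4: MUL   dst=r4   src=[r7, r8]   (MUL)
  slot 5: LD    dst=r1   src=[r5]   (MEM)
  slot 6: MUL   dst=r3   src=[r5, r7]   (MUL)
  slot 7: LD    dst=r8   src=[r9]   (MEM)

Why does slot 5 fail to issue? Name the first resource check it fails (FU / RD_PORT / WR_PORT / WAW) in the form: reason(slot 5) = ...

(0) want 1×BR +0rd +0wr — yes → AL3|MU1|ME2|BR0|rd6|wr3
(1) want 1×MUL +2rd +1wr — yes → AL3|MU0|ME2|BR0|rd4|wr2
(2) want 1×ALU +2rd +1wr — yes → AL2|MU0|ME2|BR0|rd2|wr1
(3) want 1×MEM +1rd +1wr — yes → AL2|MU0|ME1|BR0|rd1|wr0
(4) want 1×MUL +2rd +1wr — FU → AL2|MU0|ME1|BR0|rd1|wr0
(5) want 1×MEM +1rd +1wr — WR_PORT → AL2|MU0|ME1|BR0|rd1|wr0
(6) want 1×MUL +2rd +1wr — FU → AL2|MU0|ME1|BR0|rd1|wr0
(7) want 1×MEM +1rd +1wr — WR_PORT → AL2|MU0|ME1|BR0|rd1|wr0

reason(slot 5) = WR_PORT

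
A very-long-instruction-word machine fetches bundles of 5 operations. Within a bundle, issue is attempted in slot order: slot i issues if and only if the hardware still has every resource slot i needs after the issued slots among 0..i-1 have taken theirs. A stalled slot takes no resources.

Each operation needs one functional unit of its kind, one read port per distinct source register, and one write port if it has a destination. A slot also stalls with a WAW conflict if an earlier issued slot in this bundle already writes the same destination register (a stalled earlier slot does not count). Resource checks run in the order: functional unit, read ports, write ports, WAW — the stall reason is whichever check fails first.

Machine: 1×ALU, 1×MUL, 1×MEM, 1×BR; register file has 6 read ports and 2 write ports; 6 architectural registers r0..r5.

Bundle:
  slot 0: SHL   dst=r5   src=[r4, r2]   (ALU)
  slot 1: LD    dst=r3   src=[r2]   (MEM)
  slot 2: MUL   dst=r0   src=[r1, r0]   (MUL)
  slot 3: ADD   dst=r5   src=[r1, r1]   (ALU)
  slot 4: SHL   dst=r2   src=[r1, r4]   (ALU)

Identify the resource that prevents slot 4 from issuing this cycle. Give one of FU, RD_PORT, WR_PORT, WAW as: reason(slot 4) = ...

#0 ALU src=r4,r2 dispatched  <A:0 Mu:1 Ld:1 B:1 rd:4 wr:1>
#1 MEM src=r2 dispatched  <A:0 Mu:1 Ld:0 B:1 rd:3 wr:0>
#2 MUL src=r1,r0 held:WR_PORT  <A:0 Mu:1 Ld:0 B:1 rd:3 wr:0>
#3 ALU src=r1,r1 held:FU  <A:0 Mu:1 Ld:0 B:1 rd:3 wr:0>
#4 ALU src=r1,r4 held:FU  <A:0 Mu:1 Ld:0 B:1 rd:3 wr:0>

reason(slot 4) = FU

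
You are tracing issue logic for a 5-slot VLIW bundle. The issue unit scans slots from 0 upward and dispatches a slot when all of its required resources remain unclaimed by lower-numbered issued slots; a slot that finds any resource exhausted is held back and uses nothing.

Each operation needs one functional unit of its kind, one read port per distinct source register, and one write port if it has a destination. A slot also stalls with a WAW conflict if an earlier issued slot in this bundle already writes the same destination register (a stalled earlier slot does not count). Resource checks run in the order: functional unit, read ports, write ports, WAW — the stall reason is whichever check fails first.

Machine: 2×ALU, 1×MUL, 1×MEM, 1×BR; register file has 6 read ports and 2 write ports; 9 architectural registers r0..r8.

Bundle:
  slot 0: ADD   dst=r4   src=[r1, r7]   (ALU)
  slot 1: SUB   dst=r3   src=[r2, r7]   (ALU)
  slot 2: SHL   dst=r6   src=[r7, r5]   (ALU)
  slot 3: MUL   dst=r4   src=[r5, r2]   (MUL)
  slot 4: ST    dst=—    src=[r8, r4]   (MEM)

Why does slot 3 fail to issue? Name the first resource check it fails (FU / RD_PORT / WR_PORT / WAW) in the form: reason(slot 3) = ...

reason(slot 3) = WR_PORT

  0. ALU→r4 ⇒ go  {1A/1Mu/1Ld/1B | 4r 1w}
  1. ALU→r3 ⇒ go  {0A/1Mu/1Ld/1B | 2r 0w}
  2. ALU→r6 ⇒ no(FU)  {0A/1Mu/1Ld/1B | 2r 0w}
  3. MUL→r4 ⇒ no(WR_PORT)  {0A/1Mu/1Ld/1B | 2r 0w}
  4. MEM ⇒ go  {0A/1Mu/0Ld/1B | 0r 0w}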